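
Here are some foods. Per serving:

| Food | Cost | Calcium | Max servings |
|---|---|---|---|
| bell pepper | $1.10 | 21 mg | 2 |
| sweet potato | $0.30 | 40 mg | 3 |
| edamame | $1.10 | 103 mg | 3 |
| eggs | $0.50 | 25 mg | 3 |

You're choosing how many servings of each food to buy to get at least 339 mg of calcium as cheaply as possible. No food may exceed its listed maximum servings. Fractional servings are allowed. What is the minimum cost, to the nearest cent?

Cost per mg of calcium: sweet potato $0.0075, edamame $0.0107, eggs $0.0200, bell pepper $0.0524.
Take 3 servings of sweet potato: +120.0 mg calcium for $0.90 (total $0.90, still need 219.0 mg).
Take 2.126 servings of edamame: +219.0 mg calcium for $2.34 (total $3.24, still need 0.0 mg).
Filling from the cheapest source first is optimal under one linear minimum: $3.24.

$3.24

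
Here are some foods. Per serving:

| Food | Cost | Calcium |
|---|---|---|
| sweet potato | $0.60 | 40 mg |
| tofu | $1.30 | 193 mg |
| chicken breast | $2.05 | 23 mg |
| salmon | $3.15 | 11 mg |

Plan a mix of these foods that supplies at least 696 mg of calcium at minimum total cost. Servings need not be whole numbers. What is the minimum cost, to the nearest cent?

$4.69

Cost per mg of calcium: tofu $0.0067, sweet potato $0.0150, chicken breast $0.0891, salmon $0.2864.
With no serving limits, use only tofu: 696 mg / 193 mg = 3.606 servings × $1.30 = $4.69.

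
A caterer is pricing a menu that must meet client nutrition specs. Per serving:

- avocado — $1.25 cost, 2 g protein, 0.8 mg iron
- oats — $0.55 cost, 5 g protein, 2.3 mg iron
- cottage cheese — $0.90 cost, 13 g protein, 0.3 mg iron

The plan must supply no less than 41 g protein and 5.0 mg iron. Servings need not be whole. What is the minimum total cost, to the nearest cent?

With two linear requirements the optimum uses one or two foods; enumerate the corners.
avocado only: max(41/2, 5.0/0.8) = 20.5 servings → $25.62.
oats only: max(41/5, 5.0/2.3) = 8.2 servings → $4.51.
cottage cheese only: max(41/13, 5.0/0.3) = 16.67 servings → $15.00.
avocado + oats with both targets exact would need a negative amount; discard.
avocado + cottage cheese with both tight: 5.378 servings and 2.327 servings → $8.82.
oats + cottage cheese with both tight: 1.856 servings and 2.44 servings → $3.22.
Cheapest feasible corner: $3.22.

$3.22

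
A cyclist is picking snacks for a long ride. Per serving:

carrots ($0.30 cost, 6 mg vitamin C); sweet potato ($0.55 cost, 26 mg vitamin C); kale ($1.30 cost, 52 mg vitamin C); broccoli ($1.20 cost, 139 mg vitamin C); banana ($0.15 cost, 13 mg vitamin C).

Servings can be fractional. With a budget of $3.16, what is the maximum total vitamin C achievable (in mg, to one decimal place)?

366.0 mg

Vitamin C per dollar: broccoli 115.8, banana 86.67, sweet potato 47.27, kale 40, carrots 20.
With no serving limits, spend the whole cost allowance on broccoli: $3.16 / $1.20 × 139 mg = 366.0 mg.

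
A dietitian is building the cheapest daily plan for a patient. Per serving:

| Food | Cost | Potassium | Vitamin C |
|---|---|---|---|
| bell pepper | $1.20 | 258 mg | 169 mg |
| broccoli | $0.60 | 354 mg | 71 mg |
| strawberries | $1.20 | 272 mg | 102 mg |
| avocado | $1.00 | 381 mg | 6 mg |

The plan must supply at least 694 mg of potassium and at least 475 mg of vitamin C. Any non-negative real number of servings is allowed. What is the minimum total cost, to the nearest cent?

$3.37

With two linear requirements the optimum uses one or two foods; enumerate the corners.
bell pepper only: max(694/258, 475/169) = 2.811 servings → $3.37.
broccoli only: max(694/354, 475/71) = 6.69 servings → $4.01.
strawberries only: max(694/272, 475/102) = 4.657 servings → $5.59.
avocado only: max(694/381, 475/6) = 79.17 servings → $79.17.
bell pepper + broccoli: the both-tight solution has a negative serving — not a feasible corner.
bell pepper + strawberries: intersection lies outside the first quadrant.
bell pepper + avocado: the both-tight solution has a negative serving — not a feasible corner.
broccoli + strawberries with both targets exact would need a negative amount; discard.
broccoli + avocado: intersection lies outside the first quadrant.
strawberries + avocado: the both-tight solution has a negative serving — not a feasible corner.
The minimum over all feasible corners is $3.37.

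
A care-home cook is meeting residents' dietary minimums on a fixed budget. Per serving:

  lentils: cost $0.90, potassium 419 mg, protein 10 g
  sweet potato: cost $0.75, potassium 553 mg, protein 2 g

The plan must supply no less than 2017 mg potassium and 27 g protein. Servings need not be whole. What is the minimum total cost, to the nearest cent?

$3.51

With two linear requirements the optimum uses one or two foods; enumerate the corners.
lentils only: max(2017/419, 27/10) = 4.814 servings → $4.33.
sweet potato only: max(2017/553, 27/2) = 13.5 servings → $10.12.
lentils + sweet potato with both tight: 2.322 servings and 1.888 servings → $3.51.
Cheapest feasible corner: $3.51.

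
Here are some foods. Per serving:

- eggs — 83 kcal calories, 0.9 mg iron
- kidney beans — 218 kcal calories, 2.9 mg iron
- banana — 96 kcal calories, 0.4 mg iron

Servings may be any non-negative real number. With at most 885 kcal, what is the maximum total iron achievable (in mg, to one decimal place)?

Iron per kcal: kidney beans 0.0133, eggs 0.01084, banana 0.004167.
With no serving limits, spend the whole calories allowance on kidney beans: 885 kcal / 218 kcal × 2.9 mg = 11.8 mg.

11.8 mg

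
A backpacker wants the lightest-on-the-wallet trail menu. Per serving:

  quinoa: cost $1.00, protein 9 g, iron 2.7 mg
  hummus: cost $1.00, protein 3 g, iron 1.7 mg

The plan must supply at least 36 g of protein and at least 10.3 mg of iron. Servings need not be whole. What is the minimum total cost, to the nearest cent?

$4.00

With two linear requirements the optimum uses one or two foods; enumerate the corners.
quinoa only: max(36/9, 10.3/2.7) = 4 servings → $4.00.
hummus only: max(36/3, 10.3/1.7) = 12 servings → $12.00.
quinoa + hummus: the both-tight solution has a negative serving — not a feasible corner.
So the least-cost plan costs $4.00.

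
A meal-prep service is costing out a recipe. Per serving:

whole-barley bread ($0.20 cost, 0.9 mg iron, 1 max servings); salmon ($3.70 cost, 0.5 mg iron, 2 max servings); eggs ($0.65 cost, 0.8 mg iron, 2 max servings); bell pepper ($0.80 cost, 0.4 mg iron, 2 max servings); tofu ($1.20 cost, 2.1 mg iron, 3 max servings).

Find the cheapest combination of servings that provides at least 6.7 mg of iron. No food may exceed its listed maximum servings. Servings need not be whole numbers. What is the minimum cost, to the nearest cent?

$3.51

Cost per mg of iron: whole-barley bread $0.2222, tofu $0.5714, eggs $0.8125, bell pepper $2.0000, salmon $7.4000.
Take 1 serving of whole-barley bread: +0.9 mg iron for $0.20 (total $0.20, still need 5.8 mg).
Take 2.762 servings of tofu: +5.8 mg iron for $3.31 (total $3.51, still need 0.0 mg).
Greedy by cheapest-per-mg is optimal for a single linear constraint, so the minimum cost is $3.51.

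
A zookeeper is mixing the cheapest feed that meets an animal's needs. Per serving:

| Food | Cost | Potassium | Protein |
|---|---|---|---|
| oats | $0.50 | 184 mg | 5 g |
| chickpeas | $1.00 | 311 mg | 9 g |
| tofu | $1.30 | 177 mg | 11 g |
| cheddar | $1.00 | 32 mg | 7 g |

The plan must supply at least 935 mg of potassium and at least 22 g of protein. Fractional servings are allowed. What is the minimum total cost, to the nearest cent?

$2.54

The cheapest plan sits at a corner of the feasible region — with two constraints it uses at most two foods.
oats only: max(935/184, 22/5) = 5.082 servings → $2.54.
chickpeas only: max(935/311, 22/9) = 3.006 servings → $3.01.
tofu only: max(935/177, 22/11) = 5.282 servings → $6.87.
cheddar only: max(935/32, 22/7) = 29.22 servings → $29.22.
oats + chickpeas with both targets exact would need a negative amount; discard.
oats + tofu: intersection lies outside the first quadrant.
oats + cheddar with both targets exact would need a negative amount; discard.
chickpeas + tofu: intersection lies outside the first quadrant.
chickpeas + cheddar with both targets exact would need a negative amount; discard.
tofu + cheddar: the both-tight solution has a negative serving — not a feasible corner.
Cheapest feasible corner: $2.54.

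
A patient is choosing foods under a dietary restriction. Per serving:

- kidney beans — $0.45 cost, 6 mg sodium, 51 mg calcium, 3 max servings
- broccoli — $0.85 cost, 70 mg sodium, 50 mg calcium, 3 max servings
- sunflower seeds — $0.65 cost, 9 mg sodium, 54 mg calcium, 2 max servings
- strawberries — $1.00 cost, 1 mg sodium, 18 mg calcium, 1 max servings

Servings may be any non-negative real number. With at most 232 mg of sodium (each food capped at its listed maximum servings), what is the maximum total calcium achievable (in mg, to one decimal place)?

Calcium per mg sodium: strawberries 18, kidney beans 8.5, sunflower seeds 6, broccoli 0.7143.
Take 1 serving of strawberries: uses 1 mg sodium, +18.0 mg calcium (running total 18.0 mg).
Take 3 servings of kidney beans: uses 18 mg sodium, +153.0 mg calcium (running total 171.0 mg).
Take 2 servings of sunflower seeds: uses 18 mg sodium, +108.0 mg calcium (running total 279.0 mg).
Take 2.786 servings of broccoli: uses 195 mg sodium, +139.3 mg calcium (running total 418.3 mg).
Greedy by best ratio exhausts the sodium allowance optimally: 418.3 mg.

418.3 mg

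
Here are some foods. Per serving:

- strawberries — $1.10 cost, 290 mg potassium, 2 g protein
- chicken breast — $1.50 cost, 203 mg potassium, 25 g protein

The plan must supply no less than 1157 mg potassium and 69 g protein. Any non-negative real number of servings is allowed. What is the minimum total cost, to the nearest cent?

$6.28

With two linear requirements the optimum uses one or two foods; enumerate the corners.
strawberries only: max(1157/290, 69/2) = 34.5 servings → $37.95.
chicken breast only: max(1157/203, 69/25) = 5.7 servings → $8.55.
strawberries + chicken breast with both tight: 2.18 servings and 2.586 servings → $6.28.
The minimum over all feasible corners is $6.28.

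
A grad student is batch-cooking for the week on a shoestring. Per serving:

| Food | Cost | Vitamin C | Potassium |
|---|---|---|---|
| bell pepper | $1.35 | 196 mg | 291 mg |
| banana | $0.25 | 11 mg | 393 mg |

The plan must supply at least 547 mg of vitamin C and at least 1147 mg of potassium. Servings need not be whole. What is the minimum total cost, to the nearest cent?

$3.92

Check every corner: each single food scaled to meet both minima, and each pair solved so both constraints bind.
bell pepper only: max(547/196, 1147/291) = 3.942 servings → $5.32.
banana only: max(547/11, 1147/393) = 49.73 servings → $12.43.
bell pepper + banana with both tight: 2.741 servings and 0.889 servings → $3.92.
Cheapest feasible corner: $3.92.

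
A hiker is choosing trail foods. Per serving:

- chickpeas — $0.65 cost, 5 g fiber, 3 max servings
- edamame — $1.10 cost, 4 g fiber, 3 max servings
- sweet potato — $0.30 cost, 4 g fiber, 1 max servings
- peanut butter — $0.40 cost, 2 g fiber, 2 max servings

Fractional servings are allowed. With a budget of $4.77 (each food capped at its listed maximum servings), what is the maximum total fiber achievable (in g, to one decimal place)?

29.3 g

Fiber per dollar: sweet potato 13.33, chickpeas 7.692, peanut butter 5, edamame 3.636.
Take 1 serving of sweet potato: spends $0.30, +4.0 g fiber (running total 4.0 g).
Take 3 servings of chickpeas: spends $1.95, +15.0 g fiber (running total 19.0 g).
Take 2 servings of peanut butter: spends $0.80, +4.0 g fiber (running total 23.0 g).
Take 1.564 servings of edamame: spends $1.72, +6.3 g fiber (running total 29.3 g).
Filling greedily by fiber-per-dollar is optimal for one linear limit, giving 29.3 g.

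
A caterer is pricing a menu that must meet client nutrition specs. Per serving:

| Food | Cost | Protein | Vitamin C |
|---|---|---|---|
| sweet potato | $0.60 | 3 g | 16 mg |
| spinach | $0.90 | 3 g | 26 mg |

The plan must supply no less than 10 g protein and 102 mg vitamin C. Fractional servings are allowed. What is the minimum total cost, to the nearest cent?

An LP optimum is at a vertex; with two nutrient constraints at most two foods are used. Check each candidate.
sweet potato only: max(10/3, 102/16) = 6.375 servings → $3.83.
spinach only: max(10/3, 102/26) = 3.923 servings → $3.53.
sweet potato + spinach: intersection lies outside the first quadrant.
So the least-cost plan costs $3.53.

$3.53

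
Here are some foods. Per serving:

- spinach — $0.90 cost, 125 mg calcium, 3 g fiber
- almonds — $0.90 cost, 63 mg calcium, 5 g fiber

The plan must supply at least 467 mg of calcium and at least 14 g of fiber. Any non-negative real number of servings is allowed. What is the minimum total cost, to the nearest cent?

$3.72

Check every corner: each single food scaled to meet both minima, and each pair solved so both constraints bind.
spinach only: max(467/125, 14/3) = 4.667 servings → $4.20.
almonds only: max(467/63, 14/5) = 7.413 servings → $6.67.
spinach + almonds with both tight: 3.333 servings and 0.8005 servings → $3.72.
The minimum over all feasible corners is $3.72.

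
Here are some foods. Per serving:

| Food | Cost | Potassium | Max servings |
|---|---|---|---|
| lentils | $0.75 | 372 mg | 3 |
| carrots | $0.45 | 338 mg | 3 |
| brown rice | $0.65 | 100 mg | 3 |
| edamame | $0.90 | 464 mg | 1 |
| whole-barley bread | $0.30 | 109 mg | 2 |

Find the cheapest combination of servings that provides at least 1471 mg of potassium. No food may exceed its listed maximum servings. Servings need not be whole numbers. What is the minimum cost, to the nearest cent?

Cost per mg of potassium: carrots $0.0013, edamame $0.0019, lentils $0.0020, whole-barley bread $0.0028, brown rice $0.0065.
Take 3 servings of carrots: +1014.0 mg potassium for $1.35 (total $1.35, still need 457.0 mg).
Take 0.9849 servings of edamame: +457.0 mg potassium for $0.89 (total $2.24, still need 0.0 mg).
Greedy by cheapest-per-mg is optimal for a single linear constraint, so the minimum cost is $2.24.

$2.24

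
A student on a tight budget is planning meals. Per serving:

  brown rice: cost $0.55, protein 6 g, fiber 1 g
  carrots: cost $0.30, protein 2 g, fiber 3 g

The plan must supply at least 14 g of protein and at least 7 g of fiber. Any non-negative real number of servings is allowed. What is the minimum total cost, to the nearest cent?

$1.49

brown rice only: max(14/6, 7/1) = 7 servings → $3.85.
carrots only: max(14/2, 7/3) = 7 servings → $2.10.
brown rice + carrots with both tight: 1.75 servings and 1.75 servings → $1.49.
Cheapest feasible corner: $1.49.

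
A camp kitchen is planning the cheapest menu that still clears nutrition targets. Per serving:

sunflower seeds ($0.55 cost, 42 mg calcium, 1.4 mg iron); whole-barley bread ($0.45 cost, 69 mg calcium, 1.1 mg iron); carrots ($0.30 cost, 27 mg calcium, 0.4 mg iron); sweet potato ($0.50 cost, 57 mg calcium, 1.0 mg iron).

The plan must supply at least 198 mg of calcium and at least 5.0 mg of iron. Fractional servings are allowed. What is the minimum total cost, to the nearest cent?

This is a tiny linear program; its minimum lies at a vertex of the feasible set. List the vertices and price them.
sunflower seeds only: max(198/42, 5.0/1.4) = 4.714 servings → $2.59.
whole-barley bread only: max(198/69, 5.0/1.1) = 4.545 servings → $2.05.
carrots only: max(198/27, 5.0/0.4) = 12.5 servings → $3.75.
sweet potato only: max(198/57, 5.0/1.0) = 5 servings → $2.50.
sunflower seeds + whole-barley bread with both tight: 2.524 servings and 1.333 servings → $1.99.
sunflower seeds + carrots with both tight: 2.657 servings and 3.2 servings → $2.42.
sunflower seeds + sweet potato with both tight: 2.302 servings and 1.778 servings → $2.15.
whole-barley bread + carrots: intersection lies outside the first quadrant.
whole-barley bread + sweet potato: intersection lies outside the first quadrant.
carrots + sweet potato with both targets exact would need a negative amount; discard.
Cheapest feasible corner: $1.99.

$1.99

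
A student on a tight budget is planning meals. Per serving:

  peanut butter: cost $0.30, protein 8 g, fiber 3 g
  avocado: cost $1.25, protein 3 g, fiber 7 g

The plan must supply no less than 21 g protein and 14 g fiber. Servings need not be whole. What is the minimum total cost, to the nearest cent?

Compare the cost at each extreme point of the feasible region.
peanut butter only: max(21/8, 14/3) = 4.667 servings → $1.40.
avocado only: max(21/3, 14/7) = 7 servings → $8.75.
peanut butter + avocado with both tight: 2.234 servings and 1.043 servings → $1.97.
The minimum over all feasible corners is $1.40.

$1.40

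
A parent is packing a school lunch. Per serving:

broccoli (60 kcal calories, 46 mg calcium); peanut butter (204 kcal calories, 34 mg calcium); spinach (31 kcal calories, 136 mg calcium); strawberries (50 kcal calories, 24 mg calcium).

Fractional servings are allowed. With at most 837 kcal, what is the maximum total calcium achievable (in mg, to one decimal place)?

Calcium per kcal: spinach 4.387, broccoli 0.7667, strawberries 0.48, peanut butter 0.1667.
With no serving limits, spend the whole calories allowance on spinach: 837 kcal / 31 kcal × 136 mg = 3672.0 mg.

3672.0 mg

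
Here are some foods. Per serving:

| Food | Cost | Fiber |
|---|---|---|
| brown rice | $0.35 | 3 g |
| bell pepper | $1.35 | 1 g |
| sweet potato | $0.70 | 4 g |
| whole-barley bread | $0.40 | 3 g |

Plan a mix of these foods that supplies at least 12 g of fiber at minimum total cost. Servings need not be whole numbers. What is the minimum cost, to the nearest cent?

Cost per g of fiber: brown rice $0.1167, whole-barley bread $0.1333, sweet potato $0.1750, bell pepper $1.3500.
With no serving limits, use only brown rice: 12 g / 3 g = 4 servings × $0.35 = $1.40.

$1.40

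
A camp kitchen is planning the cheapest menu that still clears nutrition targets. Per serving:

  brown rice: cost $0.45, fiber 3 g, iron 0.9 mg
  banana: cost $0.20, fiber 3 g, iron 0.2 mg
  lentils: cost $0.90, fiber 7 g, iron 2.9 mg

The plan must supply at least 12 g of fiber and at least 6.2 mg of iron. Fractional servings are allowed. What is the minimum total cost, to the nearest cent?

$1.92

For a min-cost LP with two ≥-constraints, a basic feasible solution has at most two positive variables.
brown rice only: max(12/3, 6.2/0.9) = 6.889 servings → $3.10.
banana only: max(12/3, 6.2/0.2) = 31 servings → $6.20.
lentils only: max(12/7, 6.2/2.9) = 2.138 servings → $1.92.
brown rice + banana: intersection lies outside the first quadrant.
brown rice + lentils: the both-tight solution has a negative serving — not a feasible corner.
banana + lentils with both targets exact would need a negative amount; discard.
The minimum over all feasible corners is $1.92.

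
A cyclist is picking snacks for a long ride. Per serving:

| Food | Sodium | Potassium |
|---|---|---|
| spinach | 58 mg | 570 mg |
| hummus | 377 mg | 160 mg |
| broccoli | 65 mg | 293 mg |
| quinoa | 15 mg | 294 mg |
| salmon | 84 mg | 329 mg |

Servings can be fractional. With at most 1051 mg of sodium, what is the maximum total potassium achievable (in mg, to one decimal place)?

20599.6 mg

Potassium per mg sodium: quinoa 19.6, spinach 9.828, broccoli 4.508, salmon 3.917, hummus 0.4244.
With no serving limits, spend the whole sodium allowance on quinoa: 1051 mg / 15 mg × 294 mg = 20599.6 mg.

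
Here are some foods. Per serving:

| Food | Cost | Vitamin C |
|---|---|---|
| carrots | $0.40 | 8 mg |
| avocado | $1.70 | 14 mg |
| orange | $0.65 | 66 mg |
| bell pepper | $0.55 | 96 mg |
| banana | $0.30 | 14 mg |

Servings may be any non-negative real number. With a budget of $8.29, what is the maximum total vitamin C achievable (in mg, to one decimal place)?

Vitamin C per dollar: bell pepper 174.5, orange 101.5, banana 46.67, carrots 20, avocado 8.235.
With no serving limits, spend the whole cost allowance on bell pepper: $8.29 / $0.55 × 96 mg = 1447.0 mg.

1447.0 mg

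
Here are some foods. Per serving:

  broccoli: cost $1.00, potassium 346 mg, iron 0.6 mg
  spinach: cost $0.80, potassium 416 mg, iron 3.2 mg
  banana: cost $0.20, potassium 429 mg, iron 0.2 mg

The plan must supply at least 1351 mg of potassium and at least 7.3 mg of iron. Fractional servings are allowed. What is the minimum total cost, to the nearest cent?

$1.97

The cheapest plan sits at a corner of the feasible region — with two constraints it uses at most two foods.
broccoli only: max(1351/346, 7.3/0.6) = 12.17 servings → $12.17.
spinach only: max(1351/416, 7.3/3.2) = 3.248 servings → $2.60.
banana only: max(1351/429, 7.3/0.2) = 36.5 servings → $7.30.
broccoli + spinach with both tight: 1.5 servings and 2 servings → $3.10.
broccoli + banana with both targets exact would need a negative amount; discard.
spinach + banana with both tight: 2.219 servings and 0.9975 servings → $1.97.
The minimum over all feasible corners is $1.97.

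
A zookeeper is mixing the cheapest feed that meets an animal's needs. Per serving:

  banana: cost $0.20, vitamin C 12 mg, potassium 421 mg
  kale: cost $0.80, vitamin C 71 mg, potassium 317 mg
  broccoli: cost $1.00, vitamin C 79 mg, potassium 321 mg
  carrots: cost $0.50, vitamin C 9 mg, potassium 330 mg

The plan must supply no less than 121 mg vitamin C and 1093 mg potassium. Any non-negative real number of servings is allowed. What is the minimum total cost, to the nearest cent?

$1.46

banana only: max(121/12, 1093/421) = 10.08 servings → $2.02.
kale only: max(121/71, 1093/317) = 3.448 servings → $2.76.
broccoli only: max(121/79, 1093/321) = 3.405 servings → $3.40.
carrots only: max(121/9, 1093/330) = 13.44 servings → $6.72.
banana + kale with both tight: 1.504 servings and 1.45 servings → $1.46.
banana + broccoli with both tight: 1.615 servings and 1.286 servings → $1.61.
banana + carrots: intersection lies outside the first quadrant.
kale + broccoli: intersection lies outside the first quadrant.
kale + carrots with both tight: 1.462 servings and 1.907 servings → $2.12.
broccoli + carrots with both tight: 1.298 servings and 2.049 servings → $2.32.
The minimum over all feasible corners is $1.46.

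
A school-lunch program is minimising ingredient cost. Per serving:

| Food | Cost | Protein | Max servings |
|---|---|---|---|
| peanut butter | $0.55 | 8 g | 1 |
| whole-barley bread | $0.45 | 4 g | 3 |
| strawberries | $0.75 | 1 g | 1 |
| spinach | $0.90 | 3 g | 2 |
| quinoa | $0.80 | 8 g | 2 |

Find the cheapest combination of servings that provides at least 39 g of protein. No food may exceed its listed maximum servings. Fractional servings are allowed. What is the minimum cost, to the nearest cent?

Cost per g of protein: peanut butter $0.0688, quinoa $0.1000, whole-barley bread $0.1125, spinach $0.3000, strawberries $0.7500.
Take 1 serving of peanut butter: +8.0 g protein for $0.55 (total $0.55, still need 31.0 g).
Take 2 servings of quinoa: +16.0 g protein for $1.60 (total $2.15, still need 15.0 g).
Take 3 servings of whole-barley bread: +12.0 g protein for $1.35 (total $3.50, still need 3.0 g).
Take 1 serving of spinach: +3.0 g protein for $0.90 (total $4.40, still need 0.0 g).
Filling from the cheapest source first is optimal under one linear minimum: $4.40.

$4.40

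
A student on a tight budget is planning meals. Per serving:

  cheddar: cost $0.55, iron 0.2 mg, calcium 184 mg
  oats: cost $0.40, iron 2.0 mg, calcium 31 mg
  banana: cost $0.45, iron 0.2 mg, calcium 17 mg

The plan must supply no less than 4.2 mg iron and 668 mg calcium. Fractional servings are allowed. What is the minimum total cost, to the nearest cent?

cheddar only: max(4.2/0.2, 668/184) = 21 servings → $11.55.
oats only: max(4.2/2.0, 668/31) = 21.55 servings → $8.62.
banana only: max(4.2/0.2, 668/17) = 39.29 servings → $17.68.
cheddar + oats with both tight: 3.333 servings and 1.767 servings → $2.54.
cheddar + banana with both tight: 1.862 servings and 19.14 servings → $9.64.
oats + banana: the both-tight solution has a negative serving — not a feasible corner.
The minimum over all feasible corners is $2.54.

$2.54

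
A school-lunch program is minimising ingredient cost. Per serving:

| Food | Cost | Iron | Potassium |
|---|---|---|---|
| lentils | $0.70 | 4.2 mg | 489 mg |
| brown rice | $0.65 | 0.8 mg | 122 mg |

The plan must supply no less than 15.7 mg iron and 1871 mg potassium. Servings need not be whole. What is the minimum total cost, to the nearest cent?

A basic optimal solution has at most two foods positive. Try each food alone and each pair with both targets met exactly.
lentils only: max(15.7/4.2, 1871/489) = 3.826 servings → $2.68.
brown rice only: max(15.7/0.8, 1871/122) = 19.62 servings → $12.76.
lentils + brown rice with both tight: 3.454 servings and 1.493 servings → $3.39.
So the least-cost plan costs $2.68.

$2.68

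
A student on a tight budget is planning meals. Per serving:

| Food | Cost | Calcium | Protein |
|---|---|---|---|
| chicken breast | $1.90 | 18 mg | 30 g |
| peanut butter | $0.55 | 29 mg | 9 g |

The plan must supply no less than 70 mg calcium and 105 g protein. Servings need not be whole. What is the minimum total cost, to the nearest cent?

$6.42

Minimising a linear cost over {calcium ≥ 70, protein ≥ 105, servings ≥ 0} — the optimum is at a vertex, using one or two foods.
chicken breast only: max(70/18, 105/30) = 3.889 servings → $7.39.
peanut butter only: max(70/29, 105/9) = 11.67 servings → $6.42.
chicken breast + peanut butter with both tight: 3.411 servings and 0.2966 servings → $6.64.
So the least-cost plan costs $6.42.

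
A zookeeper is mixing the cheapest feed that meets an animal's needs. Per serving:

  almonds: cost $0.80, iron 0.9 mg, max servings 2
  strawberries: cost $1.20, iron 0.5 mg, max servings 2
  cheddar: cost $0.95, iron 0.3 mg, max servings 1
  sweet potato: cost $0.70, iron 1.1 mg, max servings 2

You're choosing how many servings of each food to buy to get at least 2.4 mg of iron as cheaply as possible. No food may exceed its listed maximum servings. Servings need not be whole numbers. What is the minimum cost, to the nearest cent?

Cost per mg of iron: sweet potato $0.6364, almonds $0.8889, strawberries $2.4000, cheddar $3.1667.
Take 2 servings of sweet potato: +2.2 mg iron for $1.40 (total $1.40, still need 0.2 mg).
Take 0.2222 servings of almonds: +0.2 mg iron for $0.18 (total $1.58, still need 0.0 mg).
Filling from the cheapest source first is optimal under one linear minimum: $1.58.

$1.58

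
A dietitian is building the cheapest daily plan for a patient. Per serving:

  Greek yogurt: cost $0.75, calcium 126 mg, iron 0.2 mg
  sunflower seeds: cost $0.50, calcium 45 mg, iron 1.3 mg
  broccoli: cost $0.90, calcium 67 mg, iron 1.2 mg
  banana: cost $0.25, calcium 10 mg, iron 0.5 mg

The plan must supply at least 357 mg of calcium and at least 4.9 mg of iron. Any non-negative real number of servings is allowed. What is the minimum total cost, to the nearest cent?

Greek yogurt only: max(357/126, 4.9/0.2) = 24.5 servings → $18.38.
sunflower seeds only: max(357/45, 4.9/1.3) = 7.933 servings → $3.97.
broccoli only: max(357/67, 4.9/1.2) = 5.328 servings → $4.80.
banana only: max(357/10, 4.9/0.5) = 35.7 servings → $8.93.
Greek yogurt + sunflower seeds with both tight: 1.574 servings and 3.527 servings → $2.94.
Greek yogurt + broccoli with both tight: 0.7264 servings and 3.962 servings → $4.11.
Greek yogurt + banana with both tight: 2.123 servings and 8.951 servings → $3.83.
sunflower seeds + broccoli with both targets exact would need a negative amount; discard.
sunflower seeds + banana with both targets exact would need a negative amount; discard.
broccoli + banana: intersection lies outside the first quadrant.
The minimum over all feasible corners is $2.94.

$2.94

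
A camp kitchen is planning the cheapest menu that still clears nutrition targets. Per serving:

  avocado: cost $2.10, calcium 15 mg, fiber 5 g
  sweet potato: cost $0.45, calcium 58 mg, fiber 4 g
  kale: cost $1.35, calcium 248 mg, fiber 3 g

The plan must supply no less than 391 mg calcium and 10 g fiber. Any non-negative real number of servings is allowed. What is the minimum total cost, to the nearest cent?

At the optimum either one food covers both requirements or two foods hit both targets exactly; no other combination can be cheaper.
avocado only: max(391/15, 10/5) = 26.07 servings → $54.74.
sweet potato only: max(391/58, 10/4) = 6.741 servings → $3.03.
kale only: max(391/248, 10/3) = 3.333 servings → $4.50.
avocado + sweet potato with both targets exact would need a negative amount; discard.
avocado + kale with both tight: 1.094 servings and 1.51 servings → $4.34.
sweet potato + kale with both tight: 1.598 servings and 1.203 servings → $2.34.
So the least-cost plan costs $2.34.

$2.34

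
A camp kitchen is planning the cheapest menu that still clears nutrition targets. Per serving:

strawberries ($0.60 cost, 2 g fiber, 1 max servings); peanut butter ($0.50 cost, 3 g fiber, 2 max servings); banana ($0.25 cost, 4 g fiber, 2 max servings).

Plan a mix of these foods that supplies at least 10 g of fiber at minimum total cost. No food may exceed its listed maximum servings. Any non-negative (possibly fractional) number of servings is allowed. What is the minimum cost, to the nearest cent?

$0.83

Cost per g of fiber: banana $0.0625, peanut butter $0.1667, strawberries $0.3000.
Take 2 servings of banana: +8.0 g fiber for $0.50 (total $0.50, still need 2.0 g).
Take 0.6667 servings of peanut butter: +2.0 g fiber for $0.33 (total $0.83, still need 0.0 g).
Greedy by cheapest-per-g is optimal for a single linear constraint, so the minimum cost is $0.83.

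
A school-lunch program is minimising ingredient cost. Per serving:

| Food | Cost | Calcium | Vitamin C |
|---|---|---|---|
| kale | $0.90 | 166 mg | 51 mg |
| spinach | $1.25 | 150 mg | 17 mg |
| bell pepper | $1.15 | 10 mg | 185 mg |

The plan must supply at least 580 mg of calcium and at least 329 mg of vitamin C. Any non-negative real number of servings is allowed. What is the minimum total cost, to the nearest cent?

Two binding constraints pin down two serving amounts, so the optimal mix uses at most two foods. The candidates are each food alone (scaled to the tighter of calcium/vitamin C) and each pair with both constraints tight.
kale only: max(580/166, 329/51) = 6.451 servings → $5.81.
spinach only: max(580/150, 329/17) = 19.35 servings → $24.19.
bell pepper only: max(580/10, 329/185) = 58 servings → $66.70.
kale + spinach: intersection lies outside the first quadrant.
kale + bell pepper with both tight: 3.444 servings and 0.8289 servings → $4.05.
spinach + bell pepper with both tight: 3.771 servings and 1.432 servings → $6.36.
Cheapest feasible corner: $4.05.

$4.05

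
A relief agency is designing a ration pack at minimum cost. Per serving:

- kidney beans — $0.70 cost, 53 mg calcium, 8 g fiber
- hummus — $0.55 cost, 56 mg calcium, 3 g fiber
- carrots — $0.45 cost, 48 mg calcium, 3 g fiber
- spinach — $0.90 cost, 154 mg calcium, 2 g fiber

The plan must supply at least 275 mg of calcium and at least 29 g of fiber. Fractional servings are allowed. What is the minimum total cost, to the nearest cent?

Two binding constraints pin down two serving amounts, so the optimal mix uses at most two foods. The candidates are each food alone (scaled to the tighter of calcium/fiber) and each pair with both constraints tight.
kidney beans only: max(275/53, 29/8) = 5.189 servings → $3.63.
hummus only: max(275/56, 29/3) = 9.667 servings → $5.32.
carrots only: max(275/48, 29/3) = 9.667 servings → $4.35.
spinach only: max(275/154, 29/2) = 14.5 servings → $13.05.
kidney beans + hummus with both tight: 2.765 servings and 2.294 servings → $3.20.
kidney beans + carrots with both tight: 2.52 servings and 2.947 servings → $3.09.
kidney beans + spinach with both tight: 3.478 servings and 0.5888 servings → $2.96.
hummus + carrots: the both-tight solution has a negative serving — not a feasible corner.
hummus + spinach: the both-tight solution has a negative serving — not a feasible corner.
carrots + spinach: intersection lies outside the first quadrant.
Cheapest feasible corner: $2.96.

$2.96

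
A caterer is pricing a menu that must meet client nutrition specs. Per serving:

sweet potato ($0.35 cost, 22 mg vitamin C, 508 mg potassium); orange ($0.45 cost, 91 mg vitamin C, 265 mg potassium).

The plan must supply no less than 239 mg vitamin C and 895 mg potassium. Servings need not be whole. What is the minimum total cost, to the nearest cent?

A basic optimal solution has at most two foods positive. Try each food alone and each pair with both targets met exactly.
sweet potato only: max(239/22, 895/508) = 10.86 servings → $3.80.
orange only: max(239/91, 895/265) = 3.377 servings → $1.52.
sweet potato + orange with both tight: 0.4483 servings and 2.518 servings → $1.29.
Cheapest feasible corner: $1.29.

$1.29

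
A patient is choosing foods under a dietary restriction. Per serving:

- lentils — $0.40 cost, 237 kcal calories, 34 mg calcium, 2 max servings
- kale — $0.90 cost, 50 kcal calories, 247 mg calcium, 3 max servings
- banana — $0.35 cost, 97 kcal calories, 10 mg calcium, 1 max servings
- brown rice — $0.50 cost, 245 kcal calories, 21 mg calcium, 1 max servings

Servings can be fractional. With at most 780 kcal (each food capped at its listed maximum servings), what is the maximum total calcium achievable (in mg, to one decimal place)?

Calcium per kcal: kale 4.94, lentils 0.1435, banana 0.1031, brown rice 0.08571.
Take 3 servings of kale: uses 150 kcal, +741.0 mg calcium (running total 741.0 mg).
Take 2 servings of lentils: uses 474 kcal, +68.0 mg calcium (running total 809.0 mg).
Take 1 serving of banana: uses 97 kcal, +10.0 mg calcium (running total 819.0 mg).
Take 0.2408 servings of brown rice: uses 59 kcal, +5.1 mg calcium (running total 824.1 mg).
Greedy by best ratio exhausts the calories allowance optimally: 824.1 mg.

824.1 mg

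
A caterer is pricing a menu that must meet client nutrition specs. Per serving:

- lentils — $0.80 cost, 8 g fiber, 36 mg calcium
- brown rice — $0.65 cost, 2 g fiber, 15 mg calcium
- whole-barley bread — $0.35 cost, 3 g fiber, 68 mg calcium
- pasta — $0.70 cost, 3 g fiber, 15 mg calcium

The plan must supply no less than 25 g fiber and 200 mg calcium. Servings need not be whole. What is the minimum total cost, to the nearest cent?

$2.58

Two binding constraints pin down two serving amounts, so the optimal mix uses at most two foods. The candidates are each food alone (scaled to the tighter of fiber/calcium) and each pair with both constraints tight.
lentils only: max(25/8, 200/36) = 5.556 servings → $4.44.
brown rice only: max(25/2, 200/15) = 13.33 servings → $8.67.
whole-barley bread only: max(25/3, 200/68) = 8.333 servings → $2.92.
pasta only: max(25/3, 200/15) = 13.33 servings → $9.33.
lentils + brown rice: the both-tight solution has a negative serving — not a feasible corner.
lentils + whole-barley bread with both tight: 2.523 servings and 1.606 servings → $2.58.
lentils + pasta: intersection lies outside the first quadrant.
brown rice + whole-barley bread with both tight: 12.09 servings and 0.2747 servings → $7.95.
brown rice + pasta with both targets exact would need a negative amount; discard.
whole-barley bread + pasta with both tight: 1.415 servings and 6.918 servings → $5.34.
The minimum over all feasible corners is $2.58.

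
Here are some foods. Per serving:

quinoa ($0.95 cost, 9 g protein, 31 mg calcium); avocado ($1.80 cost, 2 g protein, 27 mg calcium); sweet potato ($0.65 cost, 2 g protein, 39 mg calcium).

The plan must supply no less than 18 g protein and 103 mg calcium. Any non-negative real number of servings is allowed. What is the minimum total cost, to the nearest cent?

Minimising a linear cost over {protein ≥ 18, calcium ≥ 103, servings ≥ 0} — the optimum is at a vertex, using one or two foods.
quinoa only: max(18/9, 103/31) = 3.323 servings → $3.16.
avocado only: max(18/2, 103/27) = 9 servings → $16.20.
sweet potato only: max(18/2, 103/39) = 9 servings → $5.85.
quinoa + avocado with both tight: 1.547 servings and 2.039 servings → $5.14.
quinoa + sweet potato with both tight: 1.716 servings and 1.277 servings → $2.46.
avocado + sweet potato with both targets exact would need a negative amount; discard.
So the least-cost plan costs $2.46.

$2.46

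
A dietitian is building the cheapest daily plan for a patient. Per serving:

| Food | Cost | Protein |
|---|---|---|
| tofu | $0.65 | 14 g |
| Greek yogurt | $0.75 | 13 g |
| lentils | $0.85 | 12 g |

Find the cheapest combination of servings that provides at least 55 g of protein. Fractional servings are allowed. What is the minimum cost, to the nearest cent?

$2.55

Cost per g of protein: tofu $0.0464, Greek yogurt $0.0577, lentils $0.0708.
With no serving limits, use only tofu: 55 g / 14 g = 3.929 servings × $0.65 = $2.55.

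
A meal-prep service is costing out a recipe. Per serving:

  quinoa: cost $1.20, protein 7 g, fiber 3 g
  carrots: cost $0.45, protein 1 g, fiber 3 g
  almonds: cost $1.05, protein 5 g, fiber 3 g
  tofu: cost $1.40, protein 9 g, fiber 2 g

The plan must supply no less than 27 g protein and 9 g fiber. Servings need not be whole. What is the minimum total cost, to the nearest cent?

Minimising a linear cost over {protein ≥ 27, fiber ≥ 9, servings ≥ 0} — the optimum is at a vertex, using one or two foods.
quinoa only: max(27/7, 9/3) = 3.857 servings → $4.63.
carrots only: max(27/1, 9/3) = 27 servings → $12.15.
almonds only: max(27/5, 9/3) = 5.4 servings → $5.67.
tofu only: max(27/9, 9/2) = 4.5 servings → $6.30.
quinoa + carrots with both targets exact would need a negative amount; discard.
quinoa + almonds with both targets exact would need a negative amount; discard.
quinoa + tofu with both tight: 2.077 servings and 1.385 servings → $4.43.
carrots + almonds with both targets exact would need a negative amount; discard.
carrots + tofu with both tight: 1.08 servings and 2.88 servings → $4.52.
almonds + tofu with both tight: 1.588 servings and 2.118 servings → $4.63.
Cheapest feasible corner: $4.43.

$4.43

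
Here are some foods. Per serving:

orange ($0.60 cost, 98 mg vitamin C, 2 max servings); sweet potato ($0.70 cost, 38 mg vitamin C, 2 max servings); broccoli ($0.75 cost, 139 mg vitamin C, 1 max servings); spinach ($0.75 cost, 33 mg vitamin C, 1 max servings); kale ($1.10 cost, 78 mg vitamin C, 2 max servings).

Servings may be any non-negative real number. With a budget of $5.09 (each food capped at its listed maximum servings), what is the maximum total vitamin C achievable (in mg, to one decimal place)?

542.0 mg

Vitamin C per dollar: broccoli 185.3, orange 163.3, kale 70.91, sweet potato 54.29, spinach 44.
Take 1 serving of broccoli: spends $0.75, +139.0 mg vitamin C (running total 139.0 mg).
Take 2 servings of orange: spends $1.20, +196.0 mg vitamin C (running total 335.0 mg).
Take 2 servings of kale: spends $2.20, +156.0 mg vitamin C (running total 491.0 mg).
Take 1.343 servings of sweet potato: spends $0.94, +51.0 mg vitamin C (running total 542.0 mg).
Filling greedily by vitamin C-per-dollar is optimal for one linear limit, giving 542.0 mg.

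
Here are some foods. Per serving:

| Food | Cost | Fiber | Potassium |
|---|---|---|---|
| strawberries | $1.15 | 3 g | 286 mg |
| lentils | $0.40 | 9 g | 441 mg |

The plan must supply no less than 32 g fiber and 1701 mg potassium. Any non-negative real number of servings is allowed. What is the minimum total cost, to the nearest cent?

$1.54

This is a tiny linear program; its minimum lies at a vertex of the feasible set. List the vertices and price them.
strawberries only: max(32/3, 1701/286) = 10.67 servings → $12.27.
lentils only: max(32/9, 1701/441) = 3.857 servings → $1.54.
strawberries + lentils with both tight: 0.9568 servings and 3.237 servings → $2.40.
The minimum over all feasible corners is $1.54.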